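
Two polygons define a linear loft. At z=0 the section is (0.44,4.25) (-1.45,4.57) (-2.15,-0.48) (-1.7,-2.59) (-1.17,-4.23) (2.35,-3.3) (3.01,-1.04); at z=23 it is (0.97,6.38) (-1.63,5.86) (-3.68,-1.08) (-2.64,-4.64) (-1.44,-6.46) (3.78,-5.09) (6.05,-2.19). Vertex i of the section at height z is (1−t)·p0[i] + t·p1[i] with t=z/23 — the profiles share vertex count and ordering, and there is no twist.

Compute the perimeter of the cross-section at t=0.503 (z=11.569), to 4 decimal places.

Cross-section at t=0.503: each vertex is (1-t)·p0[i] + t·p1[i].
  v1: (1-0.503)·(0.44,4.25) + 0.503·(0.97,6.38) = (0.7066,5.3214)
  v2: (1-0.503)·(-1.45,4.57) + 0.503·(-1.63,5.86) = (-1.5405,5.2189)
  v3: (1-0.503)·(-2.15,-0.48) + 0.503·(-3.68,-1.08) = (-2.9196,-0.7818)
  v4: (1-0.503)·(-1.7,-2.59) + 0.503·(-2.64,-4.64) = (-2.1728,-3.6212)
  v5: (1-0.503)·(-1.17,-4.23) + 0.503·(-1.44,-6.46) = (-1.3058,-5.3517)
  v6: (1-0.503)·(2.35,-3.3) + 0.503·(3.78,-5.09) = (3.0693,-4.2004)
  v7: (1-0.503)·(3.01,-1.04) + 0.503·(6.05,-2.19) = (4.5391,-1.6184)
Perimeter = Σ |v_{i+1} − v_i|:
  edge 1→2: √(-2.2471² + -0.1025²) = 2.2495 (running 2.2495)
  edge 2→3: √(-1.3790² + -6.0007²) = 6.1571 (running 8.4066)
  edge 3→4: √(0.7468² + -2.8394²) = 2.9359 (running 11.3425)
  edge 4→5: √(0.8670² + -1.7305²) = 1.9356 (running 13.2781)
  edge 5→6: √(4.3751² + 1.1513²) = 4.5241 (running 17.8021)
  edge 6→7: √(1.4698² + 2.5819²) = 2.9710 (running 20.7731)
  edge 7→1: √(-3.8325² + 6.9398²) = 7.9278 (running 28.7009)
Perimeter = 28.7009

Perimeter at t=0.503: 28.7009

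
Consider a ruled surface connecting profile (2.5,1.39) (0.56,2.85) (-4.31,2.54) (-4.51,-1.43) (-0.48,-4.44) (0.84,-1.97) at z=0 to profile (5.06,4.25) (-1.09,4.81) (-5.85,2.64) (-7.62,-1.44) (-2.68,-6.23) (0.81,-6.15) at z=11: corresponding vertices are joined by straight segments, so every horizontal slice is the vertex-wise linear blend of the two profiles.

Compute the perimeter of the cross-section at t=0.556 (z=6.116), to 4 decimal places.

Cross-section at t=0.556: each vertex is (1-t)·p0[i] + t·p1[i].
  v1: (1-0.556)·(2.5,1.39) + 0.556·(5.06,4.25) = (3.9234,2.9802)
  v2: (1-0.556)·(0.56,2.85) + 0.556·(-1.09,4.81) = (-0.3574,3.9398)
  v3: (1-0.556)·(-4.31,2.54) + 0.556·(-5.85,2.64) = (-5.1662,2.5956)
  v4: (1-0.556)·(-4.51,-1.43) + 0.556·(-7.62,-1.44) = (-6.2392,-1.4356)
  v5: (1-0.556)·(-0.48,-4.44) + 0.556·(-2.68,-6.23) = (-1.7032,-5.4352)
  v6: (1-0.556)·(0.84,-1.97) + 0.556·(0.81,-6.15) = (0.8233,-4.2941)
Perimeter = Σ |v_{i+1} − v_i|:
  edge 1→2: √(-4.2808² + 0.9596²) = 4.3870 (running 4.3870)
  edge 2→3: √(-4.8088² + -1.3442²) = 4.9932 (running 9.3802)
  edge 3→4: √(-1.0729² + -4.0312²) = 4.1715 (running 13.5517)
  edge 4→5: √(4.5360² + -3.9997²) = 6.0475 (running 19.5992)
  edge 5→6: √(2.5265² + 1.1412²) = 2.7723 (running 22.3715)
  edge 6→1: √(3.1000² + 7.2742²) = 7.9073 (running 30.2787)
Perimeter = 30.2787

Perimeter at t=0.556: 30.2787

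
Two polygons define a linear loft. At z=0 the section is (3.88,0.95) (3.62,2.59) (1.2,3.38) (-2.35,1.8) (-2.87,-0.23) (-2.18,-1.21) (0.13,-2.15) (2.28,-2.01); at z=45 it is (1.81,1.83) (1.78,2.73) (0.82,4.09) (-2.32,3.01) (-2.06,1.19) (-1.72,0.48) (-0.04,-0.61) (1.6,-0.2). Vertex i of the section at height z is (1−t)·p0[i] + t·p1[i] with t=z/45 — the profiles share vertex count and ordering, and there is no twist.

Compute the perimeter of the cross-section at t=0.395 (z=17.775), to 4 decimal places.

Perimeter at t=0.395: 17.1657

Cross-section at t=0.395: each vertex is (1-t)·p0[i] + t·p1[i].
  v1: (1-0.395)·(3.88,0.95) + 0.395·(1.81,1.83) = (3.0623,1.2976)
  v2: (1-0.395)·(3.62,2.59) + 0.395·(1.78,2.73) = (2.8932,2.6453)
  v3: (1-0.395)·(1.2,3.38) + 0.395·(0.82,4.09) = (1.0499,3.6604)
  v4: (1-0.395)·(-2.35,1.8) + 0.395·(-2.32,3.01) = (-2.3382,2.2779)
  v5: (1-0.395)·(-2.87,-0.23) + 0.395·(-2.06,1.19) = (-2.5501,0.3309)
  v6: (1-0.395)·(-2.18,-1.21) + 0.395·(-1.72,0.48) = (-1.9983,-0.5424)
  v7: (1-0.395)·(0.13,-2.15) + 0.395·(-0.04,-0.61) = (0.0628,-1.5417)
  v8: (1-0.395)·(2.28,-2.01) + 0.395·(1.6,-0.2) = (2.0114,-1.2950)
Perimeter = Σ |v_{i+1} − v_i|:
  edge 1→2: √(-0.1691² + 1.3477²) = 1.3583 (running 1.3583)
  edge 2→3: √(-1.8433² + 1.0152²) = 2.1043 (running 3.4626)
  edge 3→4: √(-3.3881² + -1.3825²) = 3.6593 (running 7.1219)
  edge 4→5: √(-0.2119² + -1.9470²) = 1.9585 (running 9.0804)
  edge 5→6: √(0.5518² + -0.8734²) = 1.0330 (running 10.1135)
  edge 6→7: √(2.0612² + -0.9992²) = 2.2906 (running 12.4041)
  edge 7→8: √(1.9486² + 0.2467²) = 1.9641 (running 14.3682)
  edge 8→1: √(1.0509² + 2.5926²) = 2.7976 (running 17.1657)
Perimeter = 17.1657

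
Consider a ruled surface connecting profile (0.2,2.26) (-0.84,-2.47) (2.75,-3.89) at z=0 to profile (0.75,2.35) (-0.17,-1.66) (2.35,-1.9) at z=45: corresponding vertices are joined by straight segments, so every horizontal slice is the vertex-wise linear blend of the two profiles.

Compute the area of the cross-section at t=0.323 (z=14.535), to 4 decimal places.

Area at t=0.323: 7.8158

Cross-section at t=0.323: each vertex is (1-t)·p0[i] + t·p1[i].
  v1: (1-0.323)·(0.2,2.26) + 0.323·(0.75,2.35) = (0.3777,2.2891)
  v2: (1-0.323)·(-0.84,-2.47) + 0.323·(-0.17,-1.66) = (-0.6236,-2.2084)
  v3: (1-0.323)·(2.75,-3.89) + 0.323·(2.35,-1.9) = (2.6208,-3.2472)
Shoelace sum Σ(x_i·y_{i+1} − x_{i+1}·y_i):
  i=1: 0.3777·-2.2084 − -0.6236·2.2891 = +0.5935 (running +0.5935)
  i=2: -0.6236·-3.2472 − 2.6208·-2.2084 = +7.8126 (running +8.4061)
  i=3: 2.6208·2.2891 − 0.3777·-3.2472 = +7.2255 (running +15.6316)
Area = |Σ|/2 = |15.6316|/2 = 7.8158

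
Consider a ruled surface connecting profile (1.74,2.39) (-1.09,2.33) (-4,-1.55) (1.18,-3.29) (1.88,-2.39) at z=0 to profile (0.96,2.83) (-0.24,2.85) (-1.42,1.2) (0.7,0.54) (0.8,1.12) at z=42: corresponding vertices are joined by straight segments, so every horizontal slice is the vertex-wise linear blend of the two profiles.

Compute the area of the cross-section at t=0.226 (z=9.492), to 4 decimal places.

Cross-section at t=0.226: each vertex is (1-t)·p0[i] + t·p1[i].
  v1: (1-0.226)·(1.74,2.39) + 0.226·(0.96,2.83) = (1.5637,2.4894)
  v2: (1-0.226)·(-1.09,2.33) + 0.226·(-0.24,2.85) = (-0.8979,2.4475)
  v3: (1-0.226)·(-4,-1.55) + 0.226·(-1.42,1.2) = (-3.4169,-0.9285)
  v4: (1-0.226)·(1.18,-3.29) + 0.226·(0.7,0.54) = (1.0715,-2.4244)
  v5: (1-0.226)·(1.88,-2.39) + 0.226·(0.8,1.12) = (1.6359,-1.5967)
Shoelace sum Σ(x_i·y_{i+1} − x_{i+1}·y_i):
  i=1: 1.5637·2.4475 − -0.8979·2.4894 = +6.0625 (running +6.0625)
  i=2: -0.8979·-0.9285 − -3.4169·2.4475 = +9.1967 (running +15.2592)
  i=3: -3.4169·-2.4244 − 1.0715·-0.9285 = +9.2790 (running +24.5381)
  i=4: 1.0715·-1.5967 − 1.6359·-2.4244 = +2.2552 (running +26.7934)
  i=5: 1.6359·2.4894 − 1.5637·-1.5967 = +6.5694 (running +33.3627)
Area = |Σ|/2 = |33.3627|/2 = 16.6814

Area at t=0.226: 16.6814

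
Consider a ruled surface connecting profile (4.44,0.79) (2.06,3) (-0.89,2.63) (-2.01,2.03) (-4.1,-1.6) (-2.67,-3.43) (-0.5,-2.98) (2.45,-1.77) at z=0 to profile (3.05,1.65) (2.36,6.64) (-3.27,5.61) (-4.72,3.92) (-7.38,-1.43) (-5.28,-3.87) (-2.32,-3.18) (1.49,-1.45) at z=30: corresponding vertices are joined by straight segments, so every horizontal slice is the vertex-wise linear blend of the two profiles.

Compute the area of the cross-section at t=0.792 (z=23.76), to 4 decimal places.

Cross-section at t=0.792: each vertex is (1-t)·p0[i] + t·p1[i].
  v1: (1-0.792)·(4.44,0.79) + 0.792·(3.05,1.65) = (3.3391,1.4711)
  v2: (1-0.792)·(2.06,3) + 0.792·(2.36,6.64) = (2.2976,5.8829)
  v3: (1-0.792)·(-0.89,2.63) + 0.792·(-3.27,5.61) = (-2.7750,4.9902)
  v4: (1-0.792)·(-2.01,2.03) + 0.792·(-4.72,3.92) = (-4.1563,3.5269)
  v5: (1-0.792)·(-4.1,-1.6) + 0.792·(-7.38,-1.43) = (-6.6978,-1.4654)
  v6: (1-0.792)·(-2.67,-3.43) + 0.792·(-5.28,-3.87) = (-4.7371,-3.7785)
  v7: (1-0.792)·(-0.5,-2.98) + 0.792·(-2.32,-3.18) = (-1.9414,-3.1384)
  v8: (1-0.792)·(2.45,-1.77) + 0.792·(1.49,-1.45) = (1.6897,-1.5166)
Shoelace sum Σ(x_i·y_{i+1} − x_{i+1}·y_i):
  i=1: 3.3391·5.8829 − 2.2976·1.4711 = +16.2636 (running +16.2636)
  i=2: 2.2976·4.9902 − -2.7750·5.8829 = +27.7901 (running +44.0537)
  i=3: -2.7750·3.5269 − -4.1563·4.9902 = +10.9538 (running +55.0075)
  i=4: -4.1563·-1.4654 − -6.6978·3.5269 = +29.7127 (running +84.7202)
  i=5: -6.6978·-3.7785 − -4.7371·-1.4654 = +18.3658 (running +103.0860)
  i=6: -4.7371·-3.1384 − -1.9414·-3.7785 = +7.5313 (running +110.6172)
  i=7: -1.9414·-1.5166 − 1.6897·-3.1384 = +8.2472 (running +118.8645)
  i=8: 1.6897·1.4711 − 3.3391·-1.5166 = +7.5497 (running +126.4141)
Area = |Σ|/2 = |126.4141|/2 = 63.2071

Area at t=0.792: 63.2071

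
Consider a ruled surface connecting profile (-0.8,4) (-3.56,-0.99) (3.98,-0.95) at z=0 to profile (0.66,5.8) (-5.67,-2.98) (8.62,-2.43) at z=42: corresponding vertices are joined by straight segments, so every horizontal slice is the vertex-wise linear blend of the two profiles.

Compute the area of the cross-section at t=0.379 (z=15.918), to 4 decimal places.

Cross-section at t=0.379: each vertex is (1-t)·p0[i] + t·p1[i].
  v1: (1-0.379)·(-0.8,4) + 0.379·(0.66,5.8) = (-0.2467,4.6822)
  v2: (1-0.379)·(-3.56,-0.99) + 0.379·(-5.67,-2.98) = (-4.3597,-1.7442)
  v3: (1-0.379)·(3.98,-0.95) + 0.379·(8.62,-2.43) = (5.7386,-1.5109)
Shoelace sum Σ(x_i·y_{i+1} − x_{i+1}·y_i):
  i=1: -0.2467·-1.7442 − -4.3597·4.6822 = +20.8432 (running +20.8432)
  i=2: -4.3597·-1.5109 − 5.7386·-1.7442 = +16.5964 (running +37.4396)
  i=3: 5.7386·4.6822 − -0.2467·-1.5109 = +26.4964 (running +63.9360)
Area = |Σ|/2 = |63.9360|/2 = 31.9680

Area at t=0.379: 31.9680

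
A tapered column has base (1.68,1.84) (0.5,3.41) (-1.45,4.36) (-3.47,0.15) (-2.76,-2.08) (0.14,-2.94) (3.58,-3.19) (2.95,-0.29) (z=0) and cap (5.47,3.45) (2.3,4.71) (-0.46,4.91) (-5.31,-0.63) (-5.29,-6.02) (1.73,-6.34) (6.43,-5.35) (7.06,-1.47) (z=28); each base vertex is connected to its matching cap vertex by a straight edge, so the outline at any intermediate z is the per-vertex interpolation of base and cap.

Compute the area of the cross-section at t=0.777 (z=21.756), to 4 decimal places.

Cross-section at t=0.777: each vertex is (1-t)·p0[i] + t·p1[i].
  v1: (1-0.777)·(1.68,1.84) + 0.777·(5.47,3.45) = (4.6248,3.0910)
  v2: (1-0.777)·(0.5,3.41) + 0.777·(2.3,4.71) = (1.8986,4.4201)
  v3: (1-0.777)·(-1.45,4.36) + 0.777·(-0.46,4.91) = (-0.6808,4.7873)
  v4: (1-0.777)·(-3.47,0.15) + 0.777·(-5.31,-0.63) = (-4.8997,-0.4561)
  v5: (1-0.777)·(-2.76,-2.08) + 0.777·(-5.29,-6.02) = (-4.7258,-5.1414)
  v6: (1-0.777)·(0.14,-2.94) + 0.777·(1.73,-6.34) = (1.3754,-5.5818)
  v7: (1-0.777)·(3.58,-3.19) + 0.777·(6.43,-5.35) = (5.7944,-4.8683)
  v8: (1-0.777)·(2.95,-0.29) + 0.777·(7.06,-1.47) = (6.1435,-1.2069)
Shoelace sum Σ(x_i·y_{i+1} − x_{i+1}·y_i):
  i=1: 4.6248·4.4201 − 1.8986·3.0910 = +14.5737 (running +14.5737)
  i=2: 1.8986·4.7873 − -0.6808·4.4201 = +12.0983 (running +26.6720)
  i=3: -0.6808·-0.4561 − -4.8997·4.7873 = +23.7670 (running +50.4390)
  i=4: -4.8997·-5.1414 − -4.7258·-0.4561 = +23.0359 (running +73.4748)
  i=5: -4.7258·-5.5818 − 1.3754·-5.1414 = +33.4501 (running +106.9250)
  i=6: 1.3754·-4.8683 − 5.7944·-5.5818 = +25.6474 (running +132.5724)
  i=7: 5.7944·-1.2069 − 6.1435·-4.8683 = +22.9153 (running +155.4877)
  i=8: 6.1435·3.0910 − 4.6248·-1.2069 = +24.5708 (running +180.0585)
Area = |Σ|/2 = |180.0585|/2 = 90.0293

Area at t=0.777: 90.0293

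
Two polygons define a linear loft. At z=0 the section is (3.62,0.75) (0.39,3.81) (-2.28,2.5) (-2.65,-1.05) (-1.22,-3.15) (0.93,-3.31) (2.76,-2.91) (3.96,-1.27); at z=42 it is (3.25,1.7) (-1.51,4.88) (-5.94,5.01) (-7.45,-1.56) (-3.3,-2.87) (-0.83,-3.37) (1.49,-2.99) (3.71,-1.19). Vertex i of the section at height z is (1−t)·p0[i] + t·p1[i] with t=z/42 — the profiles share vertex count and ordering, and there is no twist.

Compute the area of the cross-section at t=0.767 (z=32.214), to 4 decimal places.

Cross-section at t=0.767: each vertex is (1-t)·p0[i] + t·p1[i].
  v1: (1-0.767)·(3.62,0.75) + 0.767·(3.25,1.7) = (3.3362,1.4787)
  v2: (1-0.767)·(0.39,3.81) + 0.767·(-1.51,4.88) = (-1.0673,4.6307)
  v3: (1-0.767)·(-2.28,2.5) + 0.767·(-5.94,5.01) = (-5.0872,4.4252)
  v4: (1-0.767)·(-2.65,-1.05) + 0.767·(-7.45,-1.56) = (-6.3316,-1.4412)
  v5: (1-0.767)·(-1.22,-3.15) + 0.767·(-3.3,-2.87) = (-2.8154,-2.9352)
  v6: (1-0.767)·(0.93,-3.31) + 0.767·(-0.83,-3.37) = (-0.4199,-3.3560)
  v7: (1-0.767)·(2.76,-2.91) + 0.767·(1.49,-2.99) = (1.7859,-2.9714)
  v8: (1-0.767)·(3.96,-1.27) + 0.767·(3.71,-1.19) = (3.7683,-1.2086)
Shoelace sum Σ(x_i·y_{i+1} − x_{i+1}·y_i):
  i=1: 3.3362·4.6307 − -1.0673·1.4787 = +17.0271 (running +17.0271)
  i=2: -1.0673·4.4252 − -5.0872·4.6307 = +18.8344 (running +35.8615)
  i=3: -5.0872·-1.4412 − -6.3316·4.4252 = +35.3500 (running +71.2114)
  i=4: -6.3316·-2.9352 − -2.8154·-1.4412 = +14.5274 (running +85.7388)
  i=5: -2.8154·-3.3560 − -0.4199·-2.9352 = +8.2158 (running +93.9546)
  i=6: -0.4199·-2.9714 − 1.7859·-3.3560 = +7.2413 (running +101.1959)
  i=7: 1.7859·-1.2086 − 3.7683·-2.9714 = +9.0383 (running +110.2342)
  i=8: 3.7683·1.4787 − 3.3362·-1.2086 = +9.6042 (running +119.8384)
Area = |Σ|/2 = |119.8384|/2 = 59.9192

Area at t=0.767: 59.9192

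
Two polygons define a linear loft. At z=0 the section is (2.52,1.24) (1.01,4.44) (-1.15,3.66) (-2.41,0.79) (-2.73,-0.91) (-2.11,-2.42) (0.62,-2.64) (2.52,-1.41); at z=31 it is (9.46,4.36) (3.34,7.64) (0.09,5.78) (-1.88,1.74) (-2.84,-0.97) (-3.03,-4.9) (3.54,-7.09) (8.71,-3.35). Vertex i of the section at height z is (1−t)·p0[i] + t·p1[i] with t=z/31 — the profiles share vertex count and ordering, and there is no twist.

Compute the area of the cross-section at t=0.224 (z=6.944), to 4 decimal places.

Cross-section at t=0.224: each vertex is (1-t)·p0[i] + t·p1[i].
  v1: (1-0.224)·(2.52,1.24) + 0.224·(9.46,4.36) = (4.0746,1.9389)
  v2: (1-0.224)·(1.01,4.44) + 0.224·(3.34,7.64) = (1.5319,5.1568)
  v3: (1-0.224)·(-1.15,3.66) + 0.224·(0.09,5.78) = (-0.8722,4.1349)
  v4: (1-0.224)·(-2.41,0.79) + 0.224·(-1.88,1.74) = (-2.2913,1.0028)
  v5: (1-0.224)·(-2.73,-0.91) + 0.224·(-2.84,-0.97) = (-2.7546,-0.9234)
  v6: (1-0.224)·(-2.11,-2.42) + 0.224·(-3.03,-4.9) = (-2.3161,-2.9755)
  v7: (1-0.224)·(0.62,-2.64) + 0.224·(3.54,-7.09) = (1.2741,-3.6368)
  v8: (1-0.224)·(2.52,-1.41) + 0.224·(8.71,-3.35) = (3.9066,-1.8446)
Shoelace sum Σ(x_i·y_{i+1} − x_{i+1}·y_i):
  i=1: 4.0746·5.1568 − 1.5319·1.9389 = +18.0415 (running +18.0415)
  i=2: 1.5319·4.1349 − -0.8722·5.1568 = +10.8323 (running +28.8738)
  i=3: -0.8722·1.0028 − -2.2913·4.1349 = +8.5995 (running +37.4732)
  i=4: -2.2913·-0.9234 − -2.7546·1.0028 = +4.8782 (running +42.3515)
  i=5: -2.7546·-2.9755 − -2.3161·-0.9234 = +6.0577 (running +48.4092)
  i=6: -2.3161·-3.6368 − 1.2741·-2.9755 = +12.2142 (running +60.6233)
  i=7: 1.2741·-1.8446 − 3.9066·-3.6368 = +11.8573 (running +72.4806)
  i=8: 3.9066·1.9389 − 4.0746·-1.8446 = +15.0901 (running +87.5707)
Area = |Σ|/2 = |87.5707|/2 = 43.7854

Area at t=0.224: 43.7854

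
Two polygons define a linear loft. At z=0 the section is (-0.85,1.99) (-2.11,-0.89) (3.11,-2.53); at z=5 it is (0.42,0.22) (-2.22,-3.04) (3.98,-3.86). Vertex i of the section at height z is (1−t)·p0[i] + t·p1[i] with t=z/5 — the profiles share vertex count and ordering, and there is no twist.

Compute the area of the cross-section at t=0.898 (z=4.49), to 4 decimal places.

Area at t=0.898: 10.9541

Cross-section at t=0.898: each vertex is (1-t)·p0[i] + t·p1[i].
  v1: (1-0.898)·(-0.85,1.99) + 0.898·(0.42,0.22) = (0.2905,0.4005)
  v2: (1-0.898)·(-2.11,-0.89) + 0.898·(-2.22,-3.04) = (-2.2088,-2.8207)
  v3: (1-0.898)·(3.11,-2.53) + 0.898·(3.98,-3.86) = (3.8913,-3.7243)
Shoelace sum Σ(x_i·y_{i+1} − x_{i+1}·y_i):
  i=1: 0.2905·-2.8207 − -2.2088·0.4005 = +0.0654 (running +0.0654)
  i=2: -2.2088·-3.7243 − 3.8913·-2.8207 = +19.2023 (running +19.2677)
  i=3: 3.8913·0.4005 − 0.2905·-3.7243 = +2.6404 (running +21.9081)
Area = |Σ|/2 = |21.9081|/2 = 10.9541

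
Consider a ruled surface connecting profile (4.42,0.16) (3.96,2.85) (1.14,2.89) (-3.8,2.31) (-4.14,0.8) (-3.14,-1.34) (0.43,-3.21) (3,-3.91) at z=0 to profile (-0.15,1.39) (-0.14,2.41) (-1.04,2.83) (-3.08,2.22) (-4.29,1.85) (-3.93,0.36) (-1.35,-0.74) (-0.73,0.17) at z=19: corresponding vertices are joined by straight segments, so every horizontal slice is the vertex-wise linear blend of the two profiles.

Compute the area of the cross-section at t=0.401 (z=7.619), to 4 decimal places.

Cross-section at t=0.401: each vertex is (1-t)·p0[i] + t·p1[i].
  v1: (1-0.401)·(4.42,0.16) + 0.401·(-0.15,1.39) = (2.5874,0.6532)
  v2: (1-0.401)·(3.96,2.85) + 0.401·(-0.14,2.41) = (2.3159,2.6736)
  v3: (1-0.401)·(1.14,2.89) + 0.401·(-1.04,2.83) = (0.2658,2.8659)
  v4: (1-0.401)·(-3.8,2.31) + 0.401·(-3.08,2.22) = (-3.5113,2.2739)
  v5: (1-0.401)·(-4.14,0.8) + 0.401·(-4.29,1.85) = (-4.2001,1.2211)
  v6: (1-0.401)·(-3.14,-1.34) + 0.401·(-3.93,0.36) = (-3.4568,-0.6583)
  v7: (1-0.401)·(0.43,-3.21) + 0.401·(-1.35,-0.74) = (-0.2838,-2.2195)
  v8: (1-0.401)·(3,-3.91) + 0.401·(-0.73,0.17) = (1.5043,-2.2739)
Shoelace sum Σ(x_i·y_{i+1} − x_{i+1}·y_i):
  i=1: 2.5874·2.6736 − 2.3159·0.6532 = +5.4048 (running +5.4048)
  i=2: 2.3159·2.8659 − 0.2658·2.6736 = +5.9265 (running +11.3314)
  i=3: 0.2658·2.2739 − -3.5113·2.8659 = +10.6676 (running +21.9989)
  i=4: -3.5113·1.2211 − -4.2001·2.2739 = +5.2633 (running +27.2623)
  i=5: -4.2001·-0.6583 − -3.4568·1.2211 = +6.9859 (running +34.2481)
  i=6: -3.4568·-2.2195 − -0.2838·-0.6583 = +7.4856 (running +41.7338)
  i=7: -0.2838·-2.2739 − 1.5043·-2.2195 = +3.9841 (running +45.7178)
  i=8: 1.5043·0.6532 − 2.5874·-2.2739 = +6.8662 (running +52.5841)
Area = |Σ|/2 = |52.5841|/2 = 26.2920

Area at t=0.401: 26.2920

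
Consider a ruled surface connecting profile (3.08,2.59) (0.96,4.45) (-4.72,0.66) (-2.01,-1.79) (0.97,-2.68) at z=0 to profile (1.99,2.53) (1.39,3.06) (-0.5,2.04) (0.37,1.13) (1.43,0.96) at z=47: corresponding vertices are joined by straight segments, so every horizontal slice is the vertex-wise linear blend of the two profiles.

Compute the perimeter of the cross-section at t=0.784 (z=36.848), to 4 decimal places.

Cross-section at t=0.784: each vertex is (1-t)·p0[i] + t·p1[i].
  v1: (1-0.784)·(3.08,2.59) + 0.784·(1.99,2.53) = (2.2254,2.5430)
  v2: (1-0.784)·(0.96,4.45) + 0.784·(1.39,3.06) = (1.2971,3.3602)
  v3: (1-0.784)·(-4.72,0.66) + 0.784·(-0.5,2.04) = (-1.4115,1.7419)
  v4: (1-0.784)·(-2.01,-1.79) + 0.784·(0.37,1.13) = (-0.1441,0.4993)
  v5: (1-0.784)·(0.97,-2.68) + 0.784·(1.43,0.96) = (1.3306,0.1738)
Perimeter = Σ |v_{i+1} − v_i|:
  edge 1→2: √(-0.9283² + 0.8173²) = 1.2368 (running 1.2368)
  edge 2→3: √(-2.7086² + -1.6183²) = 3.1553 (running 4.3921)
  edge 3→4: √(1.2674² + -1.2426²) = 1.7750 (running 6.1671)
  edge 4→5: √(1.4747² + -0.3255²) = 1.5102 (running 7.6773)
  edge 5→1: √(0.8948² + 2.3692²) = 2.5325 (running 10.2098)
Perimeter = 10.2098

Perimeter at t=0.784: 10.2098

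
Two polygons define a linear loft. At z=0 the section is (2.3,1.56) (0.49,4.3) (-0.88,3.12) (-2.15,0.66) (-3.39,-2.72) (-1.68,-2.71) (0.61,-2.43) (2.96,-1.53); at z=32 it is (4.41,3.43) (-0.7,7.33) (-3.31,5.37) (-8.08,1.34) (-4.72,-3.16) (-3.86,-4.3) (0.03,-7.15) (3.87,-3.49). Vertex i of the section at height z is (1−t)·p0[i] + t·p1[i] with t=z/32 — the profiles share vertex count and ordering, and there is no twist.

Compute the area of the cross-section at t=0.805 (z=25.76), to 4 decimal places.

Cross-section at t=0.805: each vertex is (1-t)·p0[i] + t·p1[i].
  v1: (1-0.805)·(2.3,1.56) + 0.805·(4.41,3.43) = (3.9985,3.0654)
  v2: (1-0.805)·(0.49,4.3) + 0.805·(-0.7,7.33) = (-0.4680,6.7392)
  v3: (1-0.805)·(-0.88,3.12) + 0.805·(-3.31,5.37) = (-2.8361,4.9313)
  v4: (1-0.805)·(-2.15,0.66) + 0.805·(-8.08,1.34) = (-6.9237,1.2074)
  v5: (1-0.805)·(-3.39,-2.72) + 0.805·(-4.72,-3.16) = (-4.4606,-3.0742)
  v6: (1-0.805)·(-1.68,-2.71) + 0.805·(-3.86,-4.3) = (-3.4349,-3.9899)
  v7: (1-0.805)·(0.61,-2.43) + 0.805·(0.03,-7.15) = (0.1431,-6.2296)
  v8: (1-0.805)·(2.96,-1.53) + 0.805·(3.87,-3.49) = (3.6926,-3.1078)
Shoelace sum Σ(x_i·y_{i+1} − x_{i+1}·y_i):
  i=1: 3.9985·6.7392 − -0.4680·3.0654 = +28.3813 (running +28.3813)
  i=2: -0.4680·4.9313 − -2.8361·6.7392 = +16.8057 (running +45.1869)
  i=3: -2.8361·1.2074 − -6.9237·4.9313 = +30.7179 (running +75.9048)
  i=4: -6.9237·-3.0742 − -4.4606·1.2074 = +26.6705 (running +102.5753)
  i=5: -4.4606·-3.9899 − -3.4349·-3.0742 = +7.2382 (running +109.8135)
  i=6: -3.4349·-6.2296 − 0.1431·-3.9899 = +21.9690 (running +131.7825)
  i=7: 0.1431·-3.1078 − 3.6926·-6.2296 = +22.5584 (running +154.3409)
  i=8: 3.6926·3.0654 − 3.9985·-3.1078 = +23.7457 (running +178.0865)
Area = |Σ|/2 = |178.0865|/2 = 89.0433

Area at t=0.805: 89.0433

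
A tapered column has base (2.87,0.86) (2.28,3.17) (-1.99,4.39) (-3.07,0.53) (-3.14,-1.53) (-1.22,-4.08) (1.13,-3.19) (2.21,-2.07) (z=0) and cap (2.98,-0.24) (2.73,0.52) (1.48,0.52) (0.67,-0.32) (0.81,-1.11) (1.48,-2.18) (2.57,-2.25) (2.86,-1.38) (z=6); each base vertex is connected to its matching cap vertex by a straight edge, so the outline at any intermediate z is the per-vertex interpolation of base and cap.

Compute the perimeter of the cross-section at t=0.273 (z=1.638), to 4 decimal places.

Cross-section at t=0.273: each vertex is (1-t)·p0[i] + t·p1[i].
  v1: (1-0.273)·(2.87,0.86) + 0.273·(2.98,-0.24) = (2.9000,0.5597)
  v2: (1-0.273)·(2.28,3.17) + 0.273·(2.73,0.52) = (2.4028,2.4465)
  v3: (1-0.273)·(-1.99,4.39) + 0.273·(1.48,0.52) = (-1.0427,3.3335)
  v4: (1-0.273)·(-3.07,0.53) + 0.273·(0.67,-0.32) = (-2.0490,0.2979)
  v5: (1-0.273)·(-3.14,-1.53) + 0.273·(0.81,-1.11) = (-2.0616,-1.4153)
  v6: (1-0.273)·(-1.22,-4.08) + 0.273·(1.48,-2.18) = (-0.4829,-3.5613)
  v7: (1-0.273)·(1.13,-3.19) + 0.273·(2.57,-2.25) = (1.5231,-2.9334)
  v8: (1-0.273)·(2.21,-2.07) + 0.273·(2.86,-1.38) = (2.3874,-1.8816)
Perimeter = Σ |v_{i+1} − v_i|:
  edge 1→2: √(-0.4972² + 1.8868²) = 1.9513 (running 1.9513)
  edge 2→3: √(-3.4455² + 0.8869²) = 3.5579 (running 5.5091)
  edge 3→4: √(-1.0063² + -3.0355²) = 3.1980 (running 8.7071)
  edge 4→5: √(-0.0127² + -1.7133²) = 1.7133 (running 10.4204)
  edge 5→6: √(1.5787² + -2.1460²) = 2.6641 (running 13.0846)
  edge 6→7: √(2.0060² + 0.6279²) = 2.1020 (running 15.1866)
  edge 7→8: √(0.8643² + 1.0518²) = 1.3613 (running 16.5479)
  edge 8→1: √(0.5126² + 2.4413²) = 2.4946 (running 19.0425)
Perimeter = 19.0425

Perimeter at t=0.273: 19.0425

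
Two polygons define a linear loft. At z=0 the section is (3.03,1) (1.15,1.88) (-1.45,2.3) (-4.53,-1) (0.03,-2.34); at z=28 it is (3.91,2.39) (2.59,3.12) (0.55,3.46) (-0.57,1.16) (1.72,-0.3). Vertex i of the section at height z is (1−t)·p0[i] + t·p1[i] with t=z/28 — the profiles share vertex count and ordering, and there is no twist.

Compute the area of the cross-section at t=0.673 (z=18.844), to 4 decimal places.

Cross-section at t=0.673: each vertex is (1-t)·p0[i] + t·p1[i].
  v1: (1-0.673)·(3.03,1) + 0.673·(3.91,2.39) = (3.6222,1.9355)
  v2: (1-0.673)·(1.15,1.88) + 0.673·(2.59,3.12) = (2.1191,2.7145)
  v3: (1-0.673)·(-1.45,2.3) + 0.673·(0.55,3.46) = (-0.1040,3.0807)
  v4: (1-0.673)·(-4.53,-1) + 0.673·(-0.57,1.16) = (-1.8649,0.4537)
  v5: (1-0.673)·(0.03,-2.34) + 0.673·(1.72,-0.3) = (1.1674,-0.9671)
Shoelace sum Σ(x_i·y_{i+1} − x_{i+1}·y_i):
  i=1: 3.6222·2.7145 − 2.1191·1.9355 = +5.7311 (running +5.7311)
  i=2: 2.1191·3.0807 − -0.1040·2.7145 = +6.8106 (running +12.5418)
  i=3: -0.1040·0.4537 − -1.8649·3.0807 = +5.6980 (running +18.2398)
  i=4: -1.8649·-0.9671 − 1.1674·0.4537 = +1.2739 (running +19.5137)
  i=5: 1.1674·1.9355 − 3.6222·-0.9671 = +5.7624 (running +25.2761)
Area = |Σ|/2 = |25.2761|/2 = 12.6381

Area at t=0.673: 12.6381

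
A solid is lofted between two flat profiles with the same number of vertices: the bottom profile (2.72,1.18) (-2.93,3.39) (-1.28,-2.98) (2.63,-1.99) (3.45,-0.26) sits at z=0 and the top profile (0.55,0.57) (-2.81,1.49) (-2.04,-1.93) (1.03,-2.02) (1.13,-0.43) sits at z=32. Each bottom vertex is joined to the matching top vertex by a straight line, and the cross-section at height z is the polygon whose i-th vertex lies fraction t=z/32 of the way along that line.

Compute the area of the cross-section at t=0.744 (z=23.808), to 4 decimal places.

Area at t=0.744: 12.8060

Cross-section at t=0.744: each vertex is (1-t)·p0[i] + t·p1[i].
  v1: (1-0.744)·(2.72,1.18) + 0.744·(0.55,0.57) = (1.1055,0.7262)
  v2: (1-0.744)·(-2.93,3.39) + 0.744·(-2.81,1.49) = (-2.8407,1.9764)
  v3: (1-0.744)·(-1.28,-2.98) + 0.744·(-2.04,-1.93) = (-1.8454,-2.1988)
  v4: (1-0.744)·(2.63,-1.99) + 0.744·(1.03,-2.02) = (1.4396,-2.0123)
  v5: (1-0.744)·(3.45,-0.26) + 0.744·(1.13,-0.43) = (1.7239,-0.3865)
Shoelace sum Σ(x_i·y_{i+1} − x_{i+1}·y_i):
  i=1: 1.1055·1.9764 − -2.8407·0.7262 = +4.2478 (running +4.2478)
  i=2: -2.8407·-2.1988 − -1.8454·1.9764 = +9.8935 (running +14.1413)
  i=3: -1.8454·-2.0123 − 1.4396·-2.1988 = +6.8790 (running +21.0203)
  i=4: 1.4396·-0.3865 − 1.7239·-2.0123 = +2.9127 (running +23.9330)
  i=5: 1.7239·0.7262 − 1.1055·-0.3865 = +1.6791 (running +25.6121)
Area = |Σ|/2 = |25.6121|/2 = 12.8060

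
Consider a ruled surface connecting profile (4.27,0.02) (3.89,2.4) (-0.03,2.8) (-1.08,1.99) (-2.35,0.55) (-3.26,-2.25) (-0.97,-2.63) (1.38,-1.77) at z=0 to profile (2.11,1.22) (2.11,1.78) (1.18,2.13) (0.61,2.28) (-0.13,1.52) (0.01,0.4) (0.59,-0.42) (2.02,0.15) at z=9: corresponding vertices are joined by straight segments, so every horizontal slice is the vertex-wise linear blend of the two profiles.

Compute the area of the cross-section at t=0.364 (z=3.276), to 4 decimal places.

Cross-section at t=0.364: each vertex is (1-t)·p0[i] + t·p1[i].
  v1: (1-0.364)·(4.27,0.02) + 0.364·(2.11,1.22) = (3.4838,0.4568)
  v2: (1-0.364)·(3.89,2.4) + 0.364·(2.11,1.78) = (3.2421,2.1743)
  v3: (1-0.364)·(-0.03,2.8) + 0.364·(1.18,2.13) = (0.4104,2.5561)
  v4: (1-0.364)·(-1.08,1.99) + 0.364·(0.61,2.28) = (-0.4648,2.0956)
  v5: (1-0.364)·(-2.35,0.55) + 0.364·(-0.13,1.52) = (-1.5419,0.9031)
  v6: (1-0.364)·(-3.26,-2.25) + 0.364·(0.01,0.4) = (-2.0697,-1.2854)
  v7: (1-0.364)·(-0.97,-2.63) + 0.364·(0.59,-0.42) = (-0.4022,-1.8256)
  v8: (1-0.364)·(1.38,-1.77) + 0.364·(2.02,0.15) = (1.6130,-1.0711)
Shoelace sum Σ(x_i·y_{i+1} − x_{i+1}·y_i):
  i=1: 3.4838·2.1743 − 3.2421·0.4568 = +6.0938 (running +6.0938)
  i=2: 3.2421·2.5561 − 0.4104·2.1743 = +7.3947 (running +13.4885)
  i=3: 0.4104·2.0956 − -0.4648·2.5561 = +2.0483 (running +15.5368)
  i=4: -0.4648·0.9031 − -1.5419·2.0956 = +2.8114 (running +18.3482)
  i=5: -1.5419·-1.2854 − -2.0697·0.9031 = +3.8511 (running +22.1993)
  i=6: -2.0697·-1.8256 − -0.4022·-1.2854 = +3.2615 (running +25.4608)
  i=7: -0.4022·-1.0711 − 1.6130·-1.8256 = +3.3753 (running +28.8361)
  i=8: 1.6130·0.4568 − 3.4838·-1.0711 = +4.4683 (running +33.3044)
Area = |Σ|/2 = |33.3044|/2 = 16.6522

Area at t=0.364: 16.6522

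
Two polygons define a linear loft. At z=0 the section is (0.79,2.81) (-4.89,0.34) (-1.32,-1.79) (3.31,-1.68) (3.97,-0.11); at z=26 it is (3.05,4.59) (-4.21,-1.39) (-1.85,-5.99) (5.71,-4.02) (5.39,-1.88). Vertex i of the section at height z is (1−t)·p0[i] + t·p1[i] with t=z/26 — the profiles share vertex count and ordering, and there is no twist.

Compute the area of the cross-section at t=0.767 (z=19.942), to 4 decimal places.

Area at t=0.767: 51.2979

Cross-section at t=0.767: each vertex is (1-t)·p0[i] + t·p1[i].
  v1: (1-0.767)·(0.79,2.81) + 0.767·(3.05,4.59) = (2.5234,4.1753)
  v2: (1-0.767)·(-4.89,0.34) + 0.767·(-4.21,-1.39) = (-4.3684,-0.9869)
  v3: (1-0.767)·(-1.32,-1.79) + 0.767·(-1.85,-5.99) = (-1.7265,-5.0114)
  v4: (1-0.767)·(3.31,-1.68) + 0.767·(5.71,-4.02) = (5.1508,-3.4748)
  v5: (1-0.767)·(3.97,-0.11) + 0.767·(5.39,-1.88) = (5.0591,-1.4676)
Shoelace sum Σ(x_i·y_{i+1} − x_{i+1}·y_i):
  i=1: 2.5234·-0.9869 − -4.3684·4.1753 = +15.7490 (running +15.7490)
  i=2: -4.3684·-5.0114 − -1.7265·-0.9869 = +20.1881 (running +35.9371)
  i=3: -1.7265·-3.4748 − 5.1508·-5.0114 = +31.8120 (running +67.7490)
  i=4: 5.1508·-1.4676 − 5.0591·-3.4748 = +10.0201 (running +77.7692)
  i=5: 5.0591·4.1753 − 2.5234·-1.4676 = +24.8266 (running +102.5957)
Area = |Σ|/2 = |102.5957|/2 = 51.2979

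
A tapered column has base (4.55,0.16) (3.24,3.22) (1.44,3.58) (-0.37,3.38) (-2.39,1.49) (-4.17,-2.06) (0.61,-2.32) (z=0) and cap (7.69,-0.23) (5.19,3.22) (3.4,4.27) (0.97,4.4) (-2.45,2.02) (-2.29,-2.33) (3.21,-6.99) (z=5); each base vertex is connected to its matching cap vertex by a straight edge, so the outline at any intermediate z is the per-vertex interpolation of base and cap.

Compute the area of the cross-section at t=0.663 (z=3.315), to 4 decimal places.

Area at t=0.663: 59.3419

Cross-section at t=0.663: each vertex is (1-t)·p0[i] + t·p1[i].
  v1: (1-0.663)·(4.55,0.16) + 0.663·(7.69,-0.23) = (6.6318,-0.0986)
  v2: (1-0.663)·(3.24,3.22) + 0.663·(5.19,3.22) = (4.5329,3.2200)
  v3: (1-0.663)·(1.44,3.58) + 0.663·(3.4,4.27) = (2.7395,4.0375)
  v4: (1-0.663)·(-0.37,3.38) + 0.663·(0.97,4.4) = (0.5184,4.0563)
  v5: (1-0.663)·(-2.39,1.49) + 0.663·(-2.45,2.02) = (-2.4298,1.8414)
  v6: (1-0.663)·(-4.17,-2.06) + 0.663·(-2.29,-2.33) = (-2.9236,-2.2390)
  v7: (1-0.663)·(0.61,-2.32) + 0.663·(3.21,-6.99) = (2.3338,-5.4162)
Shoelace sum Σ(x_i·y_{i+1} − x_{i+1}·y_i):
  i=1: 6.6318·3.2200 − 4.5329·-0.0986 = +21.8013 (running +21.8013)
  i=2: 4.5329·4.0375 − 2.7395·3.2200 = +9.4801 (running +31.2814)
  i=3: 2.7395·4.0563 − 0.5184·4.0375 = +9.0189 (running +40.3003)
  i=4: 0.5184·1.8414 − -2.4298·4.0563 = +10.8104 (running +51.1108)
  i=5: -2.4298·-2.2390 − -2.9236·1.8414 = +10.8237 (running +61.9345)
  i=6: -2.9236·-5.4162 − 2.3338·-2.2390 = +21.0600 (running +82.9945)
  i=7: 2.3338·-0.0986 − 6.6318·-5.4162 = +35.6893 (running +118.6838)
Area = |Σ|/2 = |118.6838|/2 = 59.3419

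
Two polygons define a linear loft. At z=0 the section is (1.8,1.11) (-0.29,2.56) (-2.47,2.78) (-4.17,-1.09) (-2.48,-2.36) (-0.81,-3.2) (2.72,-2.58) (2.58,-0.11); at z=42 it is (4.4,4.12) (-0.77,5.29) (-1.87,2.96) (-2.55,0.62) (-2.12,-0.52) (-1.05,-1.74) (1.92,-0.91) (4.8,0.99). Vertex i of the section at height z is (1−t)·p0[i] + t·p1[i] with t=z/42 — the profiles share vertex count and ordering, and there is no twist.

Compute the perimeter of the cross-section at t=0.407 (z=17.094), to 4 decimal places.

Cross-section at t=0.407: each vertex is (1-t)·p0[i] + t·p1[i].
  v1: (1-0.407)·(1.8,1.11) + 0.407·(4.4,4.12) = (2.8582,2.3351)
  v2: (1-0.407)·(-0.29,2.56) + 0.407·(-0.77,5.29) = (-0.4854,3.6711)
  v3: (1-0.407)·(-2.47,2.78) + 0.407·(-1.87,2.96) = (-2.2258,2.8533)
  v4: (1-0.407)·(-4.17,-1.09) + 0.407·(-2.55,0.62) = (-3.5107,-0.3940)
  v5: (1-0.407)·(-2.48,-2.36) + 0.407·(-2.12,-0.52) = (-2.3335,-1.6111)
  v6: (1-0.407)·(-0.81,-3.2) + 0.407·(-1.05,-1.74) = (-0.9077,-2.6058)
  v7: (1-0.407)·(2.72,-2.58) + 0.407·(1.92,-0.91) = (2.3944,-1.9003)
  v8: (1-0.407)·(2.58,-0.11) + 0.407·(4.8,0.99) = (3.4835,0.3377)
Perimeter = Σ |v_{i+1} − v_i|:
  edge 1→2: √(-3.3436² + 1.3360²) = 3.6006 (running 3.6006)
  edge 2→3: √(-1.7404² + -0.8178²) = 1.9230 (running 5.5236)
  edge 3→4: √(-1.2849² + -3.2473²) = 3.4922 (running 9.0159)
  edge 4→5: √(1.1772² + -1.2171²) = 1.6932 (running 10.7091)
  edge 5→6: √(1.4258² + -0.9947²) = 1.7385 (running 12.4476)
  edge 6→7: √(3.3021² + 0.7055²) = 3.3766 (running 15.8242)
  edge 7→8: √(1.0891² + 2.2380²) = 2.4890 (running 18.3131)
  edge 8→1: √(-0.6253² + 1.9974²) = 2.0930 (running 20.4061)
Perimeter = 20.4061

Perimeter at t=0.407: 20.4061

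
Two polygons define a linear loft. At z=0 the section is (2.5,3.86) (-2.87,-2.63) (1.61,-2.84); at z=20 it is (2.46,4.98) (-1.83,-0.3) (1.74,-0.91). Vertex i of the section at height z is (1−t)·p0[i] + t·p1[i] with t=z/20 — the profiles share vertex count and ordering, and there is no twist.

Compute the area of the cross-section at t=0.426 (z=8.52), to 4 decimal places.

Area at t=0.426: 13.1588

Cross-section at t=0.426: each vertex is (1-t)·p0[i] + t·p1[i].
  v1: (1-0.426)·(2.5,3.86) + 0.426·(2.46,4.98) = (2.4830,4.3371)
  v2: (1-0.426)·(-2.87,-2.63) + 0.426·(-1.83,-0.3) = (-2.4270,-1.6374)
  v3: (1-0.426)·(1.61,-2.84) + 0.426·(1.74,-0.91) = (1.6654,-2.0178)
Shoelace sum Σ(x_i·y_{i+1} − x_{i+1}·y_i):
  i=1: 2.4830·-1.6374 − -2.4270·4.3371 = +6.4604 (running +6.4604)
  i=2: -2.4270·-2.0178 − 1.6654·-1.6374 = +7.6241 (running +14.0845)
  i=3: 1.6654·4.3371 − 2.4830·-2.0178 = +12.2331 (running +26.3176)
Area = |Σ|/2 = |26.3176|/2 = 13.1588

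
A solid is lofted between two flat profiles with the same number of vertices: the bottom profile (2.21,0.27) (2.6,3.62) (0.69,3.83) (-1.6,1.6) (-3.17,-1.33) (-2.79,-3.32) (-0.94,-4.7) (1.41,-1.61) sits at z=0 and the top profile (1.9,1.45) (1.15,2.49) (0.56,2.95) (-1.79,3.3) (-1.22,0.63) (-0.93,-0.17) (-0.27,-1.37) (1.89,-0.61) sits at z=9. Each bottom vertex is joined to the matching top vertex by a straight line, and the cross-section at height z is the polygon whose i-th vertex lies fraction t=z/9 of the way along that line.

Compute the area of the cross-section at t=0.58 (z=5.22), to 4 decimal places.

Area at t=0.58: 18.3999

Cross-section at t=0.58: each vertex is (1-t)·p0[i] + t·p1[i].
  v1: (1-0.58)·(2.21,0.27) + 0.58·(1.9,1.45) = (2.0302,0.9544)
  v2: (1-0.58)·(2.6,3.62) + 0.58·(1.15,2.49) = (1.7590,2.9646)
  v3: (1-0.58)·(0.69,3.83) + 0.58·(0.56,2.95) = (0.6146,3.3196)
  v4: (1-0.58)·(-1.6,1.6) + 0.58·(-1.79,3.3) = (-1.7102,2.5860)
  v5: (1-0.58)·(-3.17,-1.33) + 0.58·(-1.22,0.63) = (-2.0390,-0.1932)
  v6: (1-0.58)·(-2.79,-3.32) + 0.58·(-0.93,-0.17) = (-1.7112,-1.4930)
  v7: (1-0.58)·(-0.94,-4.7) + 0.58·(-0.27,-1.37) = (-0.5514,-2.7686)
  v8: (1-0.58)·(1.41,-1.61) + 0.58·(1.89,-0.61) = (1.6884,-1.0300)
Shoelace sum Σ(x_i·y_{i+1} − x_{i+1}·y_i):
  i=1: 2.0302·2.9646 − 1.7590·0.9544 = +4.3399 (running +4.3399)
  i=2: 1.7590·3.3196 − 0.6146·2.9646 = +4.0171 (running +8.3571)
  i=3: 0.6146·2.5860 − -1.7102·3.3196 = +7.2665 (running +15.6236)
  i=4: -1.7102·-0.1932 − -2.0390·2.5860 = +5.6033 (running +21.2269)
  i=5: -2.0390·-1.4930 − -1.7112·-0.1932 = +2.7136 (running +23.9405)
  i=6: -1.7112·-2.7686 − -0.5514·-1.4930 = +3.9144 (running +27.8549)
  i=7: -0.5514·-1.0300 − 1.6884·-2.7686 = +5.2424 (running +33.0973)
  i=8: 1.6884·0.9544 − 2.0302·-1.0300 = +3.7025 (running +36.7998)
Area = |Σ|/2 = |36.7998|/2 = 18.3999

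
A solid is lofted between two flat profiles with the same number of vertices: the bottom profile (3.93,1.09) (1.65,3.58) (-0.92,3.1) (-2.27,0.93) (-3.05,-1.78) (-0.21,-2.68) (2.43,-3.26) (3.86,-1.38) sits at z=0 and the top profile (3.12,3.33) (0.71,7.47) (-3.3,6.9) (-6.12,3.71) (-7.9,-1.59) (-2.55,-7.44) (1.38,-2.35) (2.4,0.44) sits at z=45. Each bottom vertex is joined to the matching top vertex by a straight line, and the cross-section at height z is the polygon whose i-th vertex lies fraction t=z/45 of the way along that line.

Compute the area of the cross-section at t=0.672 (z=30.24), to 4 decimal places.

Area at t=0.672: 75.0707

Cross-section at t=0.672: each vertex is (1-t)·p0[i] + t·p1[i].
  v1: (1-0.672)·(3.93,1.09) + 0.672·(3.12,3.33) = (3.3857,2.5953)
  v2: (1-0.672)·(1.65,3.58) + 0.672·(0.71,7.47) = (1.0183,6.1941)
  v3: (1-0.672)·(-0.92,3.1) + 0.672·(-3.3,6.9) = (-2.5194,5.6536)
  v4: (1-0.672)·(-2.27,0.93) + 0.672·(-6.12,3.71) = (-4.8572,2.7982)
  v5: (1-0.672)·(-3.05,-1.78) + 0.672·(-7.9,-1.59) = (-6.3092,-1.6523)
  v6: (1-0.672)·(-0.21,-2.68) + 0.672·(-2.55,-7.44) = (-1.7825,-5.8787)
  v7: (1-0.672)·(2.43,-3.26) + 0.672·(1.38,-2.35) = (1.7244,-2.6485)
  v8: (1-0.672)·(3.86,-1.38) + 0.672·(2.4,0.44) = (2.8789,-0.1570)
Shoelace sum Σ(x_i·y_{i+1} − x_{i+1}·y_i):
  i=1: 3.3857·6.1941 − 1.0183·2.5953 = +18.3283 (running +18.3283)
  i=2: 1.0183·5.6536 − -2.5194·6.1941 = +21.3623 (running +39.6906)
  i=3: -2.5194·2.7982 − -4.8572·5.6536 = +20.4111 (running +60.1017)
  i=4: -4.8572·-1.6523 − -6.3092·2.7982 = +25.6798 (running +85.7815)
  i=5: -6.3092·-5.8787 − -1.7825·-1.6523 = +34.1448 (running +119.9263)
  i=6: -1.7825·-2.6485 − 1.7244·-5.8787 = +14.8581 (running +134.7845)
  i=7: 1.7244·-0.1570 − 2.8789·-2.6485 = +7.3540 (running +142.1384)
  i=8: 2.8789·2.5953 − 3.3857·-0.1570 = +8.0029 (running +150.1414)
Area = |Σ|/2 = |150.1414|/2 = 75.0707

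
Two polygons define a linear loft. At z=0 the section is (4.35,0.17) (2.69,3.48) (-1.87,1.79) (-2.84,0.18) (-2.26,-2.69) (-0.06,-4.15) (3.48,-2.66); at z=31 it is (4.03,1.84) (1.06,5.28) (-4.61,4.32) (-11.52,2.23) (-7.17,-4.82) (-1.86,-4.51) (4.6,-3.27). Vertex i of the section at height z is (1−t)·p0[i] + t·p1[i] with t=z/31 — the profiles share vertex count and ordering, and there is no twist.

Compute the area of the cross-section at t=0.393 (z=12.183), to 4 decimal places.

Cross-section at t=0.393: each vertex is (1-t)·p0[i] + t·p1[i].
  v1: (1-0.393)·(4.35,0.17) + 0.393·(4.03,1.84) = (4.2242,0.8263)
  v2: (1-0.393)·(2.69,3.48) + 0.393·(1.06,5.28) = (2.0494,4.1874)
  v3: (1-0.393)·(-1.87,1.79) + 0.393·(-4.61,4.32) = (-2.9468,2.7843)
  v4: (1-0.393)·(-2.84,0.18) + 0.393·(-11.52,2.23) = (-6.2512,0.9857)
  v5: (1-0.393)·(-2.26,-2.69) + 0.393·(-7.17,-4.82) = (-4.1896,-3.5271)
  v6: (1-0.393)·(-0.06,-4.15) + 0.393·(-1.86,-4.51) = (-0.7674,-4.2915)
  v7: (1-0.393)·(3.48,-2.66) + 0.393·(4.6,-3.27) = (3.9202,-2.8997)
Shoelace sum Σ(x_i·y_{i+1} − x_{i+1}·y_i):
  i=1: 4.2242·4.1874 − 2.0494·0.8263 = +15.9951 (running +15.9951)
  i=2: 2.0494·2.7843 − -2.9468·4.1874 = +18.0457 (running +34.0408)
  i=3: -2.9468·0.9857 − -6.2512·2.7843 = +14.5007 (running +48.5415)
  i=4: -6.2512·-3.5271 − -4.1896·0.9857 = +26.1782 (running +74.7197)
  i=5: -4.1896·-4.2915 − -0.7674·-3.5271 = +15.2730 (running +89.9928)
  i=6: -0.7674·-2.8997 − 3.9202·-4.2915 = +19.0485 (running +109.0413)
  i=7: 3.9202·0.8263 − 4.2242·-2.8997 = +15.4884 (running +124.5297)
Area = |Σ|/2 = |124.5297|/2 = 62.2649

Area at t=0.393: 62.2649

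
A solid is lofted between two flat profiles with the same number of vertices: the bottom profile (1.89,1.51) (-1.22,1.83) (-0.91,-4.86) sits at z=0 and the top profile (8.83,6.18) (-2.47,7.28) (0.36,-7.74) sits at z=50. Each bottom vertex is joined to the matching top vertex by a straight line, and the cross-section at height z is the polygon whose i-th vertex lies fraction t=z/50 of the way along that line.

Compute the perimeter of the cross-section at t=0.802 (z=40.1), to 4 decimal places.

Cross-section at t=0.802: each vertex is (1-t)·p0[i] + t·p1[i].
  v1: (1-0.802)·(1.89,1.51) + 0.802·(8.83,6.18) = (7.4559,5.2553)
  v2: (1-0.802)·(-1.22,1.83) + 0.802·(-2.47,7.28) = (-2.2225,6.2009)
  v3: (1-0.802)·(-0.91,-4.86) + 0.802·(0.36,-7.74) = (0.1085,-7.1698)
Perimeter = Σ |v_{i+1} − v_i|:
  edge 1→2: √(-9.6784² + 0.9456²) = 9.7245 (running 9.7245)
  edge 2→3: √(2.3310² + -13.3707²) = 13.5723 (running 23.2968)
  edge 3→1: √(7.3473² + 12.4251²) = 14.4349 (running 37.7317)
Perimeter = 37.7317

Perimeter at t=0.802: 37.7317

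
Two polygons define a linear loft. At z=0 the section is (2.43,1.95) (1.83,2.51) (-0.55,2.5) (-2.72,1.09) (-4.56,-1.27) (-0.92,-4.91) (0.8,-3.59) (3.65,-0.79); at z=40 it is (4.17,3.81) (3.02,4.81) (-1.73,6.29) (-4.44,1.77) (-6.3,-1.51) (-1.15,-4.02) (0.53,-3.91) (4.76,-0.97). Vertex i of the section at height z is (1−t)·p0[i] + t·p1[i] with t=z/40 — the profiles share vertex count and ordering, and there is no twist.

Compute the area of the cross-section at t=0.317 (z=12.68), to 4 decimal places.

Cross-section at t=0.317: each vertex is (1-t)·p0[i] + t·p1[i].
  v1: (1-0.317)·(2.43,1.95) + 0.317·(4.17,3.81) = (2.9816,2.5396)
  v2: (1-0.317)·(1.83,2.51) + 0.317·(3.02,4.81) = (2.2072,3.2391)
  v3: (1-0.317)·(-0.55,2.5) + 0.317·(-1.73,6.29) = (-0.9241,3.7014)
  v4: (1-0.317)·(-2.72,1.09) + 0.317·(-4.44,1.77) = (-3.2652,1.3056)
  v5: (1-0.317)·(-4.56,-1.27) + 0.317·(-6.3,-1.51) = (-5.1116,-1.3461)
  v6: (1-0.317)·(-0.92,-4.91) + 0.317·(-1.15,-4.02) = (-0.9929,-4.6279)
  v7: (1-0.317)·(0.8,-3.59) + 0.317·(0.53,-3.91) = (0.7144,-3.6914)
  v8: (1-0.317)·(3.65,-0.79) + 0.317·(4.76,-0.97) = (4.0019,-0.8471)
Shoelace sum Σ(x_i·y_{i+1} − x_{i+1}·y_i):
  i=1: 2.9816·3.2391 − 2.2072·2.5396 = +4.0521 (running +4.0521)
  i=2: 2.2072·3.7014 − -0.9241·3.2391 = +11.1630 (running +15.2151)
  i=3: -0.9241·1.3056 − -3.2652·3.7014 = +10.8796 (running +26.0948)
  i=4: -3.2652·-1.3461 − -5.1116·1.3056 = +11.0687 (running +37.1635)
  i=5: -5.1116·-4.6279 − -0.9929·-1.3461 = +22.3192 (running +59.4827)
  i=6: -0.9929·-3.6914 − 0.7144·-4.6279 = +6.9715 (running +66.4542)
  i=7: 0.7144·-0.8471 − 4.0019·-3.6914 = +14.1675 (running +80.6217)
  i=8: 4.0019·2.5396 − 2.9816·-0.8471 = +12.6888 (running +93.3105)
Area = |Σ|/2 = |93.3105|/2 = 46.6553

Area at t=0.317: 46.6553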